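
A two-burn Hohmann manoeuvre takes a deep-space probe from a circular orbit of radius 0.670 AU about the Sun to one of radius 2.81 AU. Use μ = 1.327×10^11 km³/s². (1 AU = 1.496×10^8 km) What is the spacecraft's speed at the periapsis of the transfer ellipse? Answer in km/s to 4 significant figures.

In km: r₁ = 0.670 × 1.496×10^8 = 1.00232×10^8 km; r₂ = 2.81 × 1.496×10^8 = 4.20376×10^8 km.
Semi-major axis of the transfer orbit: a_t = (1.00232×10^8 + 4.20376×10^8)/2 = 2.60304×10^8 km.
The periapsis of the transfer ellipse is at r = 1.00232×10^8 km.
Applying v² = μ(2/r − 1/a_t): v = 46.24 km/s.

v = 46.24 km/s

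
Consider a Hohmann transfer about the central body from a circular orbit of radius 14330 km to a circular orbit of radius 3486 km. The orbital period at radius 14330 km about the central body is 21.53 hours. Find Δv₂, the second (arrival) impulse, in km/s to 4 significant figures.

From Kepler's third law T² = 4π²r³/μ at r = 14330 km, T = 21.53 hours = 21.53 × 3600 s = 77508 s: μ = 4π²r³/T² = 19337.7 km³/s².
The Hohmann ellipse has a_t = (r₁ + r₂)/2 = 8908 km.
Circular speed at r = 3486 km: v_c = √(μ/r) = 2.355 km/s.
Vis-viva on the transfer ellipse at r = 3486 km gives v_t = √[μ(2/r − 1/a_t)] = 2.987 km/s.
Δv₂ = |v_t − v_c| = |2.987 − 2.355| = 0.6320 km/s.

Δv₂ = 0.6320 km/s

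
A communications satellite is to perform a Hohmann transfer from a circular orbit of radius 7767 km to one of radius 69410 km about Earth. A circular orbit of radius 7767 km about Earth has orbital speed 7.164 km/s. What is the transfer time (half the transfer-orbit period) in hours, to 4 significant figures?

t = 10.48 hours

From the circular-orbit relation v² = μ/r at r = 7767 km: μ = v²r = (7.164)² × 7767 = 3.98625×10^5 km³/s².
Semi-major axis of the transfer orbit: a_t = (7767 + 69410)/2 = 38588.5 km.
By Kepler's third law the transfer-orbit period is T = 2π√(a_t³/μ), so t = T/2 = 37720 s.
Converting: 37720 s ÷ 3600 s/hour = 10.48 hours.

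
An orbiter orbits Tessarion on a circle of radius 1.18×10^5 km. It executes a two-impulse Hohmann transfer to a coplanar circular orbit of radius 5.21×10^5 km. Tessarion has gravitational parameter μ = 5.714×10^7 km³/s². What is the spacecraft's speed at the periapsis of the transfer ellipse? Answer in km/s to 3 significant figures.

Semi-major axis of the transfer orbit: a_t = (1.180×10^5 + 5.210×10^5)/2 = 3.195×10^5 km.
At periapsis, r = 1.180×10^5 km.
Applying v² = μ(2/r − 1/a_t): v = 28.10 km/s.

v = 28.1 km/s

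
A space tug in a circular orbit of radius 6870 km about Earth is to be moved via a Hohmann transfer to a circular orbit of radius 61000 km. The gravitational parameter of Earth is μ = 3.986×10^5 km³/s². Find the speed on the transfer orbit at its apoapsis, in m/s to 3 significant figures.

Semi-major axis of the transfer orbit: a_t = (6870 + 61000)/2 = 33935 km.
At apoapsis, r = 61000 km.
Applying v² = μ(2/r − 1/a_t): v = 1.150 km/s.

v = 1150 m/s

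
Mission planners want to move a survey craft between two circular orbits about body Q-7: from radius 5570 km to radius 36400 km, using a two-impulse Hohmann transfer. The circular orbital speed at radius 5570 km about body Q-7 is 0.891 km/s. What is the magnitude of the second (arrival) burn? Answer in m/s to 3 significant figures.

From the circular-orbit relation v² = μ/r at r = 5570 km: μ = v²r = (0.891)² × 5570 = 4421.92 km³/s².
The Hohmann ellipse has a_t = (r₁ + r₂)/2 = 20985 km.
Circular speed at r = 36400 km: v_c = √(μ/r) = 0.34854 km/s.
Transfer-orbit speed at the same r (vis-viva, a = a_t): v_t = √[μ(2/r − 1/a_t)] = 0.17957 km/s.
Δv₂ = |v_t − v_c| = |0.17957 − 0.34854| = 0.1690 km/s.

Δv₂ = 169 m/s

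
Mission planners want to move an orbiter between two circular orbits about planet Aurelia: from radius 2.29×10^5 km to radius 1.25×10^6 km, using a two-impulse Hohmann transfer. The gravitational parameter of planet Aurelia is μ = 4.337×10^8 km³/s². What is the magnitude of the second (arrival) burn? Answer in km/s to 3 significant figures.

Δv₂ = 8.26 km/s

Transfer-ellipse semi-major axis a_t = (r₁ + r₂)/2 = (2.290×10^5 + 1.250×10^6)/2 = 7.395×10^5 km.
Circular speed at r = 1.250×10^6 km: v_c = √(μ/r) = 18.6269 km/s.
Vis-viva on the transfer ellipse at r = 1.250×10^6 km gives v_t = √[μ(2/r − 1/a_t)] = 10.3655 km/s.
Δv₂ = |v_t − v_c| = |10.3655 − 18.6269| = 8.261 km/s.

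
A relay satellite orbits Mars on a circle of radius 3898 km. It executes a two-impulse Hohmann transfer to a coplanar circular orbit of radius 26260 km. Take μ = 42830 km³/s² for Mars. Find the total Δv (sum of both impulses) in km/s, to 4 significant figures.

The Hohmann ellipse has a_t = (r₁ + r₂)/2 = 15079 km.
At r₁ the circular-orbit speed is v₁ = √(μ/r₁) = 3.3148 km/s.
On the transfer ellipse at r₁, vis-viva gives v_p = √[μ(2/r₁ − 1/a_t)] = 4.3744 km/s.
First burn Δv₁ = |v_p − v₁| = 1.0596 km/s.
Circular speed at r₂: v₂ = √(μ/r₂) = 1.2771 km/s.
Transfer-orbit speed at r₂: v_a = √[μ(2/r₂ − 1/a_t)] = 0.64932 km/s.
Second burn Δv₂ = |v₂ − v_a| = 0.62778 km/s.
Δv = Δv₁ + Δv₂ = 1.0596 + 0.62778 = 1.687 km/s.

Δv = 1.687 km/s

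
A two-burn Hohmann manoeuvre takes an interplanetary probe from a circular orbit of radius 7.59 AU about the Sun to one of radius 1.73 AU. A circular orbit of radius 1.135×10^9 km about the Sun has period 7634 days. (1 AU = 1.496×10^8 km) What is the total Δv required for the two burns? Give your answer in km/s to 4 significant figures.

Δv = 10.48 km/s

From Kepler's third law T² = 4π²r³/μ at r = 1.135×10^9 km, T = 7634 days = 7634 × 86400 s = 6.595776×10^8 s: μ = 4π²r³/T² = 1.32683×10^11 km³/s².
In km: r₁ = 7.59 × 1.496×10^8 = 1.135464×10^9 km; r₂ = 1.73 × 1.496×10^8 = 2.58808×10^8 km.
Semi-major axis of the transfer orbit: a_t = (1.135464×10^9 + 2.58808×10^8)/2 = 6.97136×10^8 km.
Circular speed at r₁: v₁ = √(μ/r₁) = √(1.32683×10^11/1.135464×10^9) = 10.8099 km/s.
On the transfer ellipse at r₁, vis-viva equation gives v_a = √[μ(2/r₁ − 1/a_t)] = 6.58645 km/s.
First burn Δv₁ = |v_a − v₁| = 4.223 km/s.
At r₂, v₂ = √(μ/r₂) = 22.6422 km/s.
Transfer-orbit speed at r₂: v_p = √[μ(2/r₂ − 1/a_t)] = 28.8966 km/s.
Second burn Δv₂ = |v₂ − v_p| = 6.254 km/s.
Total Δv = Δv₁ + Δv₂ = 10.48 km/s.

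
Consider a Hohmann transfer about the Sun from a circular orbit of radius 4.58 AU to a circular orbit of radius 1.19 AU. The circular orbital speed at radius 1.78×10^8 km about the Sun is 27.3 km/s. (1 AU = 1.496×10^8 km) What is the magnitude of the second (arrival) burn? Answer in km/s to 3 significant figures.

Δv₂ = 7.10 km/s

From the circular-orbit relation v² = μ/r at r = 1.78×10^8 km: μ = v²r = (27.3)² × 1.78×10^8 = 1.32662×10^11 km³/s².
In km: r₁ = 4.58 × 1.496×10^8 = 6.85168×10^8 km; r₂ = 1.19 × 1.496×10^8 = 1.78024×10^8 km.
Transfer-ellipse semi-major axis a_t = (r₁ + r₂)/2 = (6.85168×10^8 + 1.78024×10^8)/2 = 4.31596×10^8 km.
On the circular orbit at r = 1.78024×10^8 km, v_c = √(μ/r) = 27.298 km/s.
Vis-viva on the transfer ellipse at r = 1.78024×10^8 km gives v_t = √[μ(2/r − 1/a_t)] = 34.395 km/s.
Δv₂ = |v_t − v_c| = |34.395 − 27.298| = 7.097 km/s.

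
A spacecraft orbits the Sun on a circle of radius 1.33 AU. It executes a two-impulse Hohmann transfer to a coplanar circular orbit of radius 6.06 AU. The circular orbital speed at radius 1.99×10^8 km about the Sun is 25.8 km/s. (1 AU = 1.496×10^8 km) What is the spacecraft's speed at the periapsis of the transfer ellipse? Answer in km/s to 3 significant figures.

v = 33.0 km/s

From the circular-orbit relation v² = μ/r at r = 1.99×10^8 km: μ = v²r = (25.8)² × 1.99×10^8 = 1.32462×10^11 km³/s².
In km: r₁ = 1.33 × 1.496×10^8 = 1.98968×10^8 km; r₂ = 6.06 × 1.496×10^8 = 9.06576×10^8 km.
Semi-major axis of the transfer orbit: a_t = (1.98968×10^8 + 9.06576×10^8)/2 = 5.52772×10^8 km.
At periapsis, r = 1.98968×10^8 km.
Vis-viva: v = √[μ(2/r − 1/a_t)] = √[1.32462×10^11 × (2/1.98968×10^8 − 1/5.52772×10^8)] = 33.04 km/s.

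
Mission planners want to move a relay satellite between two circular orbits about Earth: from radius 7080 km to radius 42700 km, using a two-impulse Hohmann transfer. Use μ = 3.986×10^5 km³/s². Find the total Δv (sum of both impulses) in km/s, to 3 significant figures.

The Hohmann ellipse has a_t = (r₁ + r₂)/2 = 24890 km.
Circular speed at r₁: v₁ = √(μ/r₁) = √(3.986×10^5/7080) = 7.5033 km/s.
On the transfer ellipse at r₁, vis-viva gives v_p = √[μ(2/r₁ − 1/a_t)] = 9.8277 km/s.
First burn Δv₁ = |v_p − v₁| = 2.324 km/s.
At r₂, v₂ = √(μ/r₂) = 3.0553 km/s.
Transfer-orbit speed at r₂: v_a = √[μ(2/r₂ − 1/a_t)] = 1.6295 km/s.
Second burn Δv₂ = |v₂ − v_a| = 1.426 km/s.
Total Δv = Δv₁ + Δv₂ = 3.750 km/s.

Δv = 3.75 km/s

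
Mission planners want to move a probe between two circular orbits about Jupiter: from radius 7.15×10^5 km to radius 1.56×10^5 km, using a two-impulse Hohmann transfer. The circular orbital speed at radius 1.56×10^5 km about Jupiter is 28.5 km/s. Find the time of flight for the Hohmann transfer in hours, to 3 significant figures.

t = 22.3 hours

From the circular-orbit relation v² = μ/r at r = 1.56×10^5 km: μ = v²r = (28.5)² × 1.56×10^5 = 1.26711×10^8 km³/s².
The Hohmann ellipse has a_t = (r₁ + r₂)/2 = 4.355×10^5 km.
Transfer time t = π√(a_t³/μ) = π√((4.355×10^5)³ / 1.26711×10^8) = 80210 s.
Converting: 80210 s ÷ 3600 s/hour = 22.3 hours.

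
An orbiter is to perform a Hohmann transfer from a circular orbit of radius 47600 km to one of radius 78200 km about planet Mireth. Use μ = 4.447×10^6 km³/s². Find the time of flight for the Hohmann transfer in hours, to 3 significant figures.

t = 6.53 hours

Transfer-ellipse semi-major axis a_t = (r₁ + r₂)/2 = (47600 + 78200)/2 = 62900 km.
Half the transfer-orbit period gives t = π√(a_t³/μ) = 23500 s.
Converting: 23500 s ÷ 3600 s/hour = 6.53 hours.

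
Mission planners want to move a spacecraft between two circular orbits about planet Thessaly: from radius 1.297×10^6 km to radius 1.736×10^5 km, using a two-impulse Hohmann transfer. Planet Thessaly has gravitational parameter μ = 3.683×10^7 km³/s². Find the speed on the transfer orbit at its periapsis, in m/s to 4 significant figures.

v = 19340 m/s

The Hohmann ellipse has a_t = (r₁ + r₂)/2 = 7.353×10^5 km.
At periapsis, r = 1.736×10^5 km.
From the vis-viva equation, v = √[μ(2/r − 1/a_t)] = 19.34 km/s.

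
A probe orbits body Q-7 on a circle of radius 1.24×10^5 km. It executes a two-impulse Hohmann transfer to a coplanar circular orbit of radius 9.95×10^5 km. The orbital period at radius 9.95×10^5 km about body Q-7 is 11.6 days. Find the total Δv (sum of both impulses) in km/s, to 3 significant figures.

From Kepler's third law T² = 4π²r³/μ at r = 9.95×10^5 km, T = 11.6 days = 11.6 × 86400 s = 1.00224×10^6 s: μ = 4π²r³/T² = 3.87156×10^7 km³/s².
The Hohmann ellipse has a_t = (r₁ + r₂)/2 = 5.595×10^5 km.
At r₁ the circular-orbit speed is v₁ = √(μ/r₁) = 17.670 km/s.
Transfer-orbit speed at r₁ (v² = μ(2/r − 1/a)): v_p = √[μ(2/r₁ − 1/a_t)] = 23.564 km/s.
First burn Δv₁ = |v_p − v₁| = 5.894 km/s.
At r₂, v₂ = √(μ/r₂) = 6.238 km/s.
Transfer-orbit speed at r₂: v_a = √[μ(2/r₂ − 1/a_t)] = 2.937 km/s.
Second burn Δv₂ = |v₂ − v_a| = 3.301 km/s.
Total Δv = Δv₁ + Δv₂ = 9.195 km/s.

Δv = 9.20 km/s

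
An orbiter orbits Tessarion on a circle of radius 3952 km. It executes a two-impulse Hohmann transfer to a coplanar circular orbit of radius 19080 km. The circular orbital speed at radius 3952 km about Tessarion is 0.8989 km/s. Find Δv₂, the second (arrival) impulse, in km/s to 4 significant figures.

From the circular-orbit relation v² = μ/r at r = 3952 km: μ = v²r = (0.8989)² × 3952 = 3193.30 km³/s².
Transfer-ellipse semi-major axis a_t = (r₁ + r₂)/2 = (3952 + 19080)/2 = 11516 km.
Circular speed at r = 19080 km: v_c = √(μ/r) = 0.4091 km/s.
Vis-viva on the transfer ellipse at r = 19080 km gives v_t = √[μ(2/r − 1/a_t)] = 0.2397 km/s.
Δv₂ = |v_t − v_c| = |0.2397 − 0.4091| = 0.1694 km/s.

Δv₂ = 0.1694 km/s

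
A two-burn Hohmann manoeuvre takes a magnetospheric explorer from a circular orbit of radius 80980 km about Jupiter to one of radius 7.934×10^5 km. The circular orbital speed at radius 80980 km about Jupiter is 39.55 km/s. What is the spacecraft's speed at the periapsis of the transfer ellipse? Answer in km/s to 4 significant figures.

v = 53.28 km/s

From the circular-orbit relation v² = μ/r at r = 80980 km: μ = v²r = (39.55)² × 80980 = 1.26669×10^8 km³/s².
Transfer-ellipse semi-major axis a_t = (r₁ + r₂)/2 = (80980 + 7.934×10^5)/2 = 4.3719×10^5 km.
The periapsis of the transfer ellipse is at r = 80980 km.
Applying v² = μ(2/r − 1/a_t): v = 53.28 km/s.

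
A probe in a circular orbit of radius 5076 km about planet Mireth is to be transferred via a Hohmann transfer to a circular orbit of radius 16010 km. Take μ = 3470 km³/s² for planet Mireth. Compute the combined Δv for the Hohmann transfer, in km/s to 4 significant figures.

Δv = 0.3346 km/s

Transfer-ellipse semi-major axis a_t = (r₁ + r₂)/2 = (5076 + 16010)/2 = 10543 km.
Circular speed at r₁: v₁ = √(μ/r₁) = √(3470/5076) = 0.82681 km/s.
Transfer-orbit speed at r₁ (vis-viva equation): v_p = √[μ(2/r₁ − 1/a_t)] = 1.0189 km/s.
First burn Δv₁ = |v_p − v₁| = 0.1921 km/s.
At r₂, v₂ = √(μ/r₂) = 0.46555 km/s.
Transfer-orbit speed at r₂: v_a = √[μ(2/r₂ − 1/a_t)] = 0.32303 km/s.
Second burn Δv₂ = |v₂ − v_a| = 0.1425 km/s.
Δv = Δv₁ + Δv₂ = 0.1921 + 0.1425 = 0.3346 km/s.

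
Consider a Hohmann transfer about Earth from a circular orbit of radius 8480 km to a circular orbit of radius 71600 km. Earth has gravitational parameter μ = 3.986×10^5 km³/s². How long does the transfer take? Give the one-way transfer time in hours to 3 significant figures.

Transfer-ellipse semi-major axis a_t = (r₁ + r₂)/2 = (8480 + 71600)/2 = 40040 km.
Transfer time t = π√(a_t³/μ) = π√((40040)³ / 3.986×10^5) = 39870 s.
Converting: 39870 s ÷ 3600 s/hour = 11.1 hours.

t = 11.1 hours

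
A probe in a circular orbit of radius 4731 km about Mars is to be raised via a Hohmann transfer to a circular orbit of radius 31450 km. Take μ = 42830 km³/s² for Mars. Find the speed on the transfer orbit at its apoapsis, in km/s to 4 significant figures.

v = 0.5968 km/s

The Hohmann ellipse has a_t = (r₁ + r₂)/2 = 18090.5 km.
At apoapsis, r = 31450 km.
Applying v² = μ(2/r − 1/a_t): v = 0.5968 km/s.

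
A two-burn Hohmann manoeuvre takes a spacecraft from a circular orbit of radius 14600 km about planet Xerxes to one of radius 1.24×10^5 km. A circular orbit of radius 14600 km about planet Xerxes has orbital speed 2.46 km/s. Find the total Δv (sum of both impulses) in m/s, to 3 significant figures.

From the circular-orbit relation v² = μ/r at r = 14600 km: μ = v²r = (2.46)² × 14600 = 88353.4 km³/s².
The Hohmann ellipse has a_t = (r₁ + r₂)/2 = 69300 km.
Circular speed at r₁: v₁ = √(μ/r₁) = √(88353.4/14600) = 2.4600 km/s.
On the transfer ellipse at r₁, v² = μ(2/r − 1/a) gives v_p = √[μ(2/r₁ − 1/a_t)] = 3.2906 km/s.
First burn Δv₁ = |v_p − v₁| = 0.8306 km/s.
At r₂, v₂ = √(μ/r₂) = 0.8441 km/s.
Transfer-orbit speed at r₂: v_a = √[μ(2/r₂ − 1/a_t)] = 0.3874 km/s.
Second burn Δv₂ = |v₂ − v_a| = 0.4567 km/s.
Δv = Δv₁ + Δv₂ = 0.8306 + 0.4567 = 1.287 km/s.

Δv = 1290 m/s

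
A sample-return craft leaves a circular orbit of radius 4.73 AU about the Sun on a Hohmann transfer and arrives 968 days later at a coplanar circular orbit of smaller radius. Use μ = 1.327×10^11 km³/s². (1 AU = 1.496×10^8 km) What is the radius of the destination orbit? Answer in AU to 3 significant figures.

In km: r₁ = 4.73 × 1.496×10^8 = 7.07608×10^8 km.
Transfer time t = 968 days = 8.36352×10^7 s, and t = π√(a_t³/μ).
So a_t = (μ t²/π²)^(1/3) = (1.327×10^11 × (8.36352×10^7)² / π²)^(1/3) = 4.5476×10^8 km.
Since a_t = (r₁ + r₂)/2, r₂ = 2a_t − r₁ = 2×4.5476×10^8 − 7.07608×10^8 = 2.01912×10^8 km.
In AU: r₂ = 2.01912×10^8 / 1.496×10^8 = 1.35 AU.

r₂ = 1.35 AU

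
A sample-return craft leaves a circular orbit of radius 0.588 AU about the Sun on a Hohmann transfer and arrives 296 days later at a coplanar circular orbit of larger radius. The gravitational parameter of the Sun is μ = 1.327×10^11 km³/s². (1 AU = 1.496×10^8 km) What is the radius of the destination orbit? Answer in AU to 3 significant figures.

r₂ = 2.17 AU

In km: r₁ = 0.588 × 1.496×10^8 = 8.79648×10^7 km.
Transfer time t = 296 days = 2.55744×10^7 s, and t = π√(a_t³/μ).
So a_t = (μ t²/π²)^(1/3) = (1.327×10^11 × (2.55744×10^7)² / π²)^(1/3) = 2.0641×10^8 km.
Since a_t = (r₁ + r₂)/2, r₂ = 2a_t − r₁ = 2×2.0641×10^8 − 8.79648×10^7 = 3.248552×10^8 km.
In AU: r₂ = 3.248552×10^8 / 1.496×10^8 = 2.17 AU.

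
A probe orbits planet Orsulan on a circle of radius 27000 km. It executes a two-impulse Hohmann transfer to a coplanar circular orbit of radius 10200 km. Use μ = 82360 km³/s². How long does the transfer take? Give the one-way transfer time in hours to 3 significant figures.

t = 7.71 hours

Transfer-ellipse semi-major axis a_t = (r₁ + r₂)/2 = (27000 + 10200)/2 = 18600 km.
By Kepler's third law the transfer-orbit period is T = 2π√(a_t³/μ), so t = T/2 = 27770 s.
Converting: 27770 s ÷ 3600 s/hour = 7.71 hours.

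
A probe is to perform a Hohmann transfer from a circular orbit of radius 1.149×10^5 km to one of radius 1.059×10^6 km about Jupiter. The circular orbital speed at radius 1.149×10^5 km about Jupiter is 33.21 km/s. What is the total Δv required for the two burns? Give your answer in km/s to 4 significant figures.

Δv = 17.50 km/s

From the circular-orbit relation v² = μ/r at r = 1.149×10^5 km: μ = v²r = (33.21)² × 1.149×10^5 = 1.26724×10^8 km³/s².
Semi-major axis of the transfer orbit: a_t = (1.149×10^5 + 1.059×10^6)/2 = 5.8695×10^5 km.
Circular speed at r₁: v₁ = √(μ/r₁) = √(1.26724×10^8/1.149×10^5) = 33.21 km/s.
Transfer-orbit speed at r₁ (vis-viva equation): v_p = √[μ(2/r₁ − 1/a_t)] = 44.61 km/s.
First burn Δv₁ = |v_p − v₁| = 11.40 km/s.
At r₂, v₂ = √(μ/r₂) = 10.939 km/s.
Transfer-orbit speed at r₂: v_a = √[μ(2/r₂ − 1/a_t)] = 4.8399 km/s.
Second burn Δv₂ = |v₂ − v_a| = 6.099 km/s.
Total Δv = Δv₁ + Δv₂ = 17.50 km/s.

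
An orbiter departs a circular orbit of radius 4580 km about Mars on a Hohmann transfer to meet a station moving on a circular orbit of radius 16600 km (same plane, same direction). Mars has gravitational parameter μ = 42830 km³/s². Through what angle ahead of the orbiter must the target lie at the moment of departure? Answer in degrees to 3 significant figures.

Semi-major axis of the transfer orbit: a_t = (4580 + 16600)/2 = 10590 km.
Transfer time t = π√(a_t³/μ) = 16543 s.
The target's mean motion on its circular orbit is ω₂ = √(μ/r₂³) = 9.6764×10^-5 rad/s.
Angle swept by the target during transfer: ω₂·t = 1.6008 rad = 91.72°.
The orbiter traverses 180° on the transfer ellipse, so the target must lead by 180° − 91.72° = 88.3°.

φ = 88.3°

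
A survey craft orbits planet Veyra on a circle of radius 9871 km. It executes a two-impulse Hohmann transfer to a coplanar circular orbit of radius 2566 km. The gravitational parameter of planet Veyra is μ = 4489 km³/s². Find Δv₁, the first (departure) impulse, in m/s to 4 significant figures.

The Hohmann ellipse has a_t = (r₁ + r₂)/2 = 6218.5 km.
Circular speed at r = 9871 km: v_c = √(μ/r) = 0.6744 km/s.
Transfer-orbit speed at the same r (vis-viva, a = a_t): v_t = √[μ(2/r − 1/a_t)] = 0.4332 km/s.
Δv₁ = |v_t − v_c| = |0.4332 − 0.6744| = 0.2412 km/s.

Δv₁ = 241.2 m/s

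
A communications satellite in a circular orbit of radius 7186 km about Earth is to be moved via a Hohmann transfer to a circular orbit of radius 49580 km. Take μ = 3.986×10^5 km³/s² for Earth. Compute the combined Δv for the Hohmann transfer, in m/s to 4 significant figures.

Δv = 3804 m/s

Semi-major axis of the transfer orbit: a_t = (7186 + 49580)/2 = 28383 km.
At r₁ the circular-orbit speed is v₁ = √(μ/r₁) = 7.44775 km/s.
Transfer-orbit speed at r₁ (v² = μ(2/r − 1/a)): v_p = √[μ(2/r₁ − 1/a_t)] = 9.84349 km/s.
First burn Δv₁ = |v_p − v₁| = 2.3957 km/s.
At r₂, v₂ = √(μ/r₂) = 2.8354 km/s.
Transfer-orbit speed at r₂: v_a = √[μ(2/r₂ − 1/a_t)] = 1.4267 km/s.
Second burn Δv₂ = |v₂ − v_a| = 1.4087 km/s.
Total Δv = Δv₁ + Δv₂ = 3.804 km/s.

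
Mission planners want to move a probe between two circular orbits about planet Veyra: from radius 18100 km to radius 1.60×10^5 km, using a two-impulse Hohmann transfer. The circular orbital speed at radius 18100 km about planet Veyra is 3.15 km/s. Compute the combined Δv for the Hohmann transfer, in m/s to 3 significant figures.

From the circular-orbit relation v² = μ/r at r = 18100 km: μ = v²r = (3.15)² × 18100 = 1.79597×10^5 km³/s².
The Hohmann ellipse has a_t = (r₁ + r₂)/2 = 89050 km.
At r₁ the circular-orbit speed is v₁ = √(μ/r₁) = 3.150 km/s.
Transfer-orbit speed at r₁ (vis-viva equation): v_p = √[μ(2/r₁ − 1/a_t)] = 4.222 km/s.
First burn Δv₁ = |v_p − v₁| = 1.072 km/s.
At r₂, v₂ = √(μ/r₂) = 1.05947 km/s.
Transfer-orbit speed at r₂: v_a = √[μ(2/r₂ − 1/a_t)] = 0.477653 km/s.
Second burn Δv₂ = |v₂ − v_a| = 0.5818 km/s.
Δv = Δv₁ + Δv₂ = 1.072 + 0.5818 = 1.654 km/s.

Δv = 1650 m/s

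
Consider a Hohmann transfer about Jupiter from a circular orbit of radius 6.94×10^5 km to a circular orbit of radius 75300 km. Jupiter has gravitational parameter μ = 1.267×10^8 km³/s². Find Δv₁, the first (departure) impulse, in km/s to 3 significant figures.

Transfer-ellipse semi-major axis a_t = (r₁ + r₂)/2 = (6.940×10^5 + 75300)/2 = 3.8465×10^5 km.
On the circular orbit at r = 6.940×10^5 km, v_c = √(μ/r) = 13.5117 km/s.
Transfer-orbit speed at the same r (vis-viva, a = a_t): v_t = √[μ(2/r − 1/a_t)] = 5.97824 km/s.
Δv₁ = |v_t − v_c| = |5.97824 − 13.5117| = 7.533 km/s.

Δv₁ = 7.53 km/s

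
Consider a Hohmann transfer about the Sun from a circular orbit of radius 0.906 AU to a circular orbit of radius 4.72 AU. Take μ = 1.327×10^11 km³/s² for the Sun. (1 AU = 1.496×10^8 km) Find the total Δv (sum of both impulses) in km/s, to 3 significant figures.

Δv = 15.2 km/s

In km: r₁ = 0.906 × 1.496×10^8 = 1.355376×10^8 km; r₂ = 4.72 × 1.496×10^8 = 7.06112×10^8 km.
The Hohmann ellipse has a_t = (r₁ + r₂)/2 = 4.208248×10^8 km.
At r₁ the circular-orbit speed is v₁ = √(μ/r₁) = 31.290 km/s.
On the transfer ellipse at r₁, vis-viva gives v_p = √[μ(2/r₁ − 1/a_t)] = 40.531 km/s.
First burn Δv₁ = |v_p − v₁| = 9.241 km/s.
Circular speed at r₂: v₂ = √(μ/r₂) = 13.709 km/s.
Transfer-orbit speed at r₂: v_a = √[μ(2/r₂ − 1/a_t)] = 7.7800 km/s.
Second burn Δv₂ = |v₂ − v_a| = 5.929 km/s.
Total Δv = Δv₁ + Δv₂ = 15.17 km/s.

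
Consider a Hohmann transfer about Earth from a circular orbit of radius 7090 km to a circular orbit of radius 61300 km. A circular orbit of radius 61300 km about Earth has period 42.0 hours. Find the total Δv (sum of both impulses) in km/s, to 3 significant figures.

Δv = 3.93 km/s

From Kepler's third law T² = 4π²r³/μ at r = 61300 km, T = 42.0 hours = 42.0 × 3600 s = 1.512×10^5 s: μ = 4π²r³/T² = 3.97775×10^5 km³/s².
The Hohmann ellipse has a_t = (r₁ + r₂)/2 = 34195 km.
At r₁ the circular-orbit speed is v₁ = √(μ/r₁) = 7.49024 km/s.
On the transfer ellipse at r₁, v² = μ(2/r − 1/a) gives v_p = √[μ(2/r₁ − 1/a_t)] = 10.0287 km/s.
First burn Δv₁ = |v_p − v₁| = 2.5385 km/s.
Circular speed at r₂: v₂ = √(μ/r₂) = 2.5473 km/s.
Transfer-orbit speed at r₂: v_a = √[μ(2/r₂ − 1/a_t)] = 1.1599 km/s.
Second burn Δv₂ = |v₂ − v_a| = 1.3874 km/s.
Δv = Δv₁ + Δv₂ = 2.5385 + 1.3874 = 3.926 km/s.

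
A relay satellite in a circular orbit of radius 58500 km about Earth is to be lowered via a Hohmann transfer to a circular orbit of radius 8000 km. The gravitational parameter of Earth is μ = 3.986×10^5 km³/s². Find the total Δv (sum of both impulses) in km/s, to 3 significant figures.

Transfer-ellipse semi-major axis a_t = (r₁ + r₂)/2 = (58500 + 8000)/2 = 33250 km.
Circular speed at r₁: v₁ = √(μ/r₁) = √(3.986×10^5/58500) = 2.610 km/s.
Transfer-orbit speed at r₁ (vis-viva): v_a = √[μ(2/r₁ − 1/a_t)] = 1.280 km/s.
First burn Δv₁ = |v_a − v₁| = 1.330 km/s.
Circular speed at r₂: v₂ = √(μ/r₂) = 7.059 km/s.
Transfer-orbit speed at r₂: v_p = √[μ(2/r₂ − 1/a_t)] = 9.363 km/s.
Second burn Δv₂ = |v₂ − v_p| = 2.304 km/s.
Total Δv = Δv₁ + Δv₂ = 3.634 km/s.

Δv = 3.63 km/s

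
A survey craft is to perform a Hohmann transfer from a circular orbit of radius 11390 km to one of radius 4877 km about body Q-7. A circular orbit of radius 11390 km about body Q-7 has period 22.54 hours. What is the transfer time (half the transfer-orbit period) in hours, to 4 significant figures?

t = 6.801 hours

From Kepler's third law T² = 4π²r³/μ at r = 11390 km, T = 22.54 hours = 22.54 × 3600 s = 81144 s: μ = 4π²r³/T² = 8859.68 km³/s².
Semi-major axis of the transfer orbit: a_t = (11390 + 4877)/2 = 8133.5 km.
By Kepler's third law the transfer-orbit period is T = 2π√(a_t³/μ), so t = T/2 = 24483 s.
Converting: 24483 s ÷ 3600 s/hour = 6.801 hours.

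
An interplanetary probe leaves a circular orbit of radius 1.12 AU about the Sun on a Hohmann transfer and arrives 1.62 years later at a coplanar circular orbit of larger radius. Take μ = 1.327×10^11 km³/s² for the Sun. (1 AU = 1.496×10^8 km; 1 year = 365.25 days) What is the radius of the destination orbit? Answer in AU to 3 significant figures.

r₂ = 3.26 AU

In km: r₁ = 1.12 × 1.496×10^8 = 1.67552×10^8 km.
Transfer time t = 1.62 years × 365.25 × 86400 s = 5.1123312×10^7 s, and t = π√(a_t³/μ).
So a_t = (μ t²/π²)^(1/3) = (1.327×10^11 × (5.1123312×10^7)² / π²)^(1/3) = 3.2754×10^8 km.
Since a_t = (r₁ + r₂)/2, r₂ = 2a_t − r₁ = 2×3.2754×10^8 − 1.67552×10^8 = 4.87528×10^8 km.
In AU: r₂ = 4.87528×10^8 / 1.496×10^8 = 3.26 AU.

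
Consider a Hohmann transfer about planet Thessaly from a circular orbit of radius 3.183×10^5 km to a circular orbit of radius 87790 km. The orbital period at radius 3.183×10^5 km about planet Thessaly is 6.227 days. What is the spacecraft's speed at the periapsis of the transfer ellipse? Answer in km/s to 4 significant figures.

v = 8.862 km/s

From Kepler's third law T² = 4π²r³/μ at r = 3.183×10^5 km, T = 6.227 days = 6.227 × 86400 s = 5.380128×10^5 s: μ = 4π²r³/T² = 4.39830×10^6 km³/s².
The Hohmann ellipse has a_t = (r₁ + r₂)/2 = 2.03045×10^5 km.
The periapsis of the transfer ellipse is at r = 87790 km.
From the vis-viva equation, v = √[μ(2/r − 1/a_t)] = 8.862 km/s.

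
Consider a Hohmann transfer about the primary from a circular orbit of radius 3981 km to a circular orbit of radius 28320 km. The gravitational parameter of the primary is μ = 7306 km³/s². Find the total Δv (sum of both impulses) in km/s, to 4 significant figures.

Δv = 0.6949 km/s

Transfer-ellipse semi-major axis a_t = (r₁ + r₂)/2 = (3981 + 28320)/2 = 16150.5 km.
Circular speed at r₁: v₁ = √(μ/r₁) = √(7306/3981) = 1.3547 km/s.
On the transfer ellipse at r₁, vis-viva gives v_p = √[μ(2/r₁ − 1/a_t)] = 1.7939 km/s.
First burn Δv₁ = |v_p − v₁| = 0.4392 km/s.
At r₂, v₂ = √(μ/r₂) = 0.5079 km/s.
Transfer-orbit speed at r₂: v_a = √[μ(2/r₂ − 1/a_t)] = 0.2522 km/s.
Second burn Δv₂ = |v₂ − v_a| = 0.2557 km/s.
Δv = Δv₁ + Δv₂ = 0.4392 + 0.2557 = 0.6949 km/s.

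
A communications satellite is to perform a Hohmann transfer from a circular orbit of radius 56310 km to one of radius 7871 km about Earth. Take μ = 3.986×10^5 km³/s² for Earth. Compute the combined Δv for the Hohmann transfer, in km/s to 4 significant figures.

Δv = 3.653 km/s

Transfer-ellipse semi-major axis a_t = (r₁ + r₂)/2 = (56310 + 7871)/2 = 32090.5 km.
Circular speed at r₁: v₁ = √(μ/r₁) = √(3.986×10^5/56310) = 2.661 km/s.
On the transfer ellipse at r₁, vis-viva gives v_a = √[μ(2/r₁ − 1/a_t)] = 1.318 km/s.
First burn Δv₁ = |v_a − v₁| = 1.343 km/s.
At r₂, v₂ = √(μ/r₂) = 7.1163 km/s.
Transfer-orbit speed at r₂: v_p = √[μ(2/r₂ − 1/a_t)] = 9.4267 km/s.
Second burn Δv₂ = |v₂ − v_p| = 2.310 km/s.
Total Δv = Δv₁ + Δv₂ = 3.653 km/s.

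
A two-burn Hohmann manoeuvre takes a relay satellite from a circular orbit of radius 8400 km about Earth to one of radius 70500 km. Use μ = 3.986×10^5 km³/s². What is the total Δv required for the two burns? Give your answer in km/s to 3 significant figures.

Δv = 3.60 km/s

Semi-major axis of the transfer orbit: a_t = (8400 + 70500)/2 = 39450 km.
Circular speed at r₁: v₁ = √(μ/r₁) = √(3.986×10^5/8400) = 6.889 km/s.
Transfer-orbit speed at r₁ (vis-viva): v_p = √[μ(2/r₁ − 1/a_t)] = 9.209 km/s.
First burn Δv₁ = |v_p − v₁| = 2.320 km/s.
At r₂, v₂ = √(μ/r₂) = 2.378 km/s.
Transfer-orbit speed at r₂: v_a = √[μ(2/r₂ − 1/a_t)] = 1.097 km/s.
Second burn Δv₂ = |v₂ − v_a| = 1.281 km/s.
Total Δv = Δv₁ + Δv₂ = 3.601 km/s.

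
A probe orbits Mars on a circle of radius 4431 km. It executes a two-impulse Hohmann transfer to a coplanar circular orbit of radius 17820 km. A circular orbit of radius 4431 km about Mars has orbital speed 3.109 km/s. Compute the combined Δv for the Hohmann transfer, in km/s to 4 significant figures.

From the circular-orbit relation v² = μ/r at r = 4431 km: μ = v²r = (3.109)² × 4431 = 42829.5 km³/s².
Transfer-ellipse semi-major axis a_t = (r₁ + r₂)/2 = (4431 + 17820)/2 = 11125.5 km.
At r₁ the circular-orbit speed is v₁ = √(μ/r₁) = 3.1090 km/s.
On the transfer ellipse at r₁, vis-viva equation gives v_p = √[μ(2/r₁ − 1/a_t)] = 3.9347 km/s.
First burn Δv₁ = |v_p − v₁| = 0.8257 km/s.
Circular speed at r₂: v₂ = √(μ/r₂) = 1.5503 km/s.
Transfer-orbit speed at r₂: v_a = √[μ(2/r₂ − 1/a_t)] = 0.97838 km/s.
Second burn Δv₂ = |v₂ − v_a| = 0.5719 km/s.
Δv = Δv₁ + Δv₂ = 0.8257 + 0.5719 = 1.398 km/s.

Δv = 1.398 km/s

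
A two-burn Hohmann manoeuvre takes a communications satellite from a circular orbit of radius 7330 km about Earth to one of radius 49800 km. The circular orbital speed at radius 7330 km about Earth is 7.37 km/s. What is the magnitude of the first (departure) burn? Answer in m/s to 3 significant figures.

From the circular-orbit relation v² = μ/r at r = 7330 km: μ = v²r = (7.37)² × 7330 = 3.98143×10^5 km³/s².
Semi-major axis of the transfer orbit: a_t = (7330 + 49800)/2 = 28565 km.
On the circular orbit at r = 7330 km, v_c = √(μ/r) = 7.370 km/s.
Vis-viva on the transfer ellipse at r = 7330 km gives v_t = √[μ(2/r − 1/a_t)] = 9.731 km/s.
Δv₁ = |v_t − v_c| = |9.731 − 7.370| = 2.361 km/s.

Δv₁ = 2360 m/s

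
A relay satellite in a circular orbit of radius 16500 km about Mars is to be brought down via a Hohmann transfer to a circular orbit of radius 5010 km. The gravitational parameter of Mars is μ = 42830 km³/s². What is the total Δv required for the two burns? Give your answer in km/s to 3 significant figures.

Δv = 1.21 km/s

Transfer-ellipse semi-major axis a_t = (r₁ + r₂)/2 = (16500 + 5010)/2 = 10755 km.
At r₁ the circular-orbit speed is v₁ = √(μ/r₁) = 1.6111 km/s.
On the transfer ellipse at r₁, vis-viva equation gives v_a = √[μ(2/r₁ − 1/a_t)] = 1.0996 km/s.
First burn Δv₁ = |v_a − v₁| = 0.5115 km/s.
Circular speed at r₂: v₂ = √(μ/r₂) = 2.92385 km/s.
Transfer-orbit speed at r₂: v_p = √[μ(2/r₂ − 1/a_t)] = 3.62153 km/s.
Second burn Δv₂ = |v₂ − v_p| = 0.6977 km/s.
Total Δv = Δv₁ + Δv₂ = 1.209 km/s.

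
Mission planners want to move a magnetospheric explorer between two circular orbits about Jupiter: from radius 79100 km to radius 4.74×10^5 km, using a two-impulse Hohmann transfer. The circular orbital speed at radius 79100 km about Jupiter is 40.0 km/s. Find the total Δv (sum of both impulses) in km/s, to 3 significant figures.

From the circular-orbit relation v² = μ/r at r = 79100 km: μ = v²r = (40.0)² × 79100 = 1.26560×10^8 km³/s².
Semi-major axis of the transfer orbit: a_t = (79100 + 4.740×10^5)/2 = 2.7655×10^5 km.
Circular speed at r₁: v₁ = √(μ/r₁) = √(1.26560×10^8/79100) = 40.00 km/s.
Transfer-orbit speed at r₁ (vis-viva): v_p = √[μ(2/r₁ − 1/a_t)] = 52.37 km/s.
First burn Δv₁ = |v_p − v₁| = 12.37 km/s.
At r₂, v₂ = √(μ/r₂) = 16.34 km/s.
Transfer-orbit speed at r₂: v_a = √[μ(2/r₂ − 1/a_t)] = 8.739 km/s.
Second burn Δv₂ = |v₂ − v_a| = 7.601 km/s.
Δv = Δv₁ + Δv₂ = 12.37 + 7.601 = 19.97 km/s.

Δv = 20.0 km/s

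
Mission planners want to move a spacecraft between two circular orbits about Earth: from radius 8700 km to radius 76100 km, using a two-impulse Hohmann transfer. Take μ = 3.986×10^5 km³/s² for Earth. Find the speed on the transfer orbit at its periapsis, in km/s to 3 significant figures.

The Hohmann ellipse has a_t = (r₁ + r₂)/2 = 42400 km.
At periapsis, r = 8700 km.
Applying v² = μ(2/r − 1/a_t): v = 9.068 km/s.

v = 9.07 km/s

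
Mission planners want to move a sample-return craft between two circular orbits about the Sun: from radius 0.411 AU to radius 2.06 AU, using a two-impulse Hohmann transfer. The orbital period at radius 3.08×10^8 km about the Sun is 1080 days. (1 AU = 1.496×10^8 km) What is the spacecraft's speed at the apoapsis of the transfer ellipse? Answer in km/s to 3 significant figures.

v = 12.0 km/s

From Kepler's third law T² = 4π²r³/μ at r = 3.08×10^8 km, T = 1080 days = 1080 × 86400 s = 9.3312×10^7 s: μ = 4π²r³/T² = 1.32476×10^11 km³/s².
In km: r₁ = 0.411 × 1.496×10^8 = 6.14856×10^7 km; r₂ = 2.06 × 1.496×10^8 = 3.08176×10^8 km.
Semi-major axis of the transfer orbit: a_t = (6.14856×10^7 + 3.08176×10^8)/2 = 1.848308×10^8 km.
The apoapsis of the transfer ellipse is at r = 3.08176×10^8 km.
Applying v² = μ(2/r − 1/a_t): v = 11.96 km/s.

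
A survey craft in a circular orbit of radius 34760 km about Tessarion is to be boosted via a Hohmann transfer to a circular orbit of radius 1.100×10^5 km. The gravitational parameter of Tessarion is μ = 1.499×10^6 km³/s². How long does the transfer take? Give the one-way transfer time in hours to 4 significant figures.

t = 13.88 hours

The Hohmann ellipse has a_t = (r₁ + r₂)/2 = 72380 km.
By Kepler's third law the transfer-orbit period is T = 2π√(a_t³/μ), so t = T/2 = 49970 s.
Converting: 49970 s ÷ 3600 s/hour = 13.88 hours.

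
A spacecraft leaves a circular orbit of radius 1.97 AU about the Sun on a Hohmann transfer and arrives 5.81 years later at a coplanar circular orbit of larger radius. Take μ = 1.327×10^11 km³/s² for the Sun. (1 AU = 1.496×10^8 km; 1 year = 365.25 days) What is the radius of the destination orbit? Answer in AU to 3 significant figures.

r₂ = 8.29 AU

In km: r₁ = 1.97 × 1.496×10^8 = 2.94712×10^8 km.
Transfer time t = 5.81 years × 365.25 × 86400 s = 1.83349656×10^8 s, and t = π√(a_t³/μ).
So a_t = (μ t²/π²)^(1/3) = (1.327×10^11 × (1.83349656×10^8)² / π²)^(1/3) = 7.6744×10^8 km.
Since a_t = (r₁ + r₂)/2, r₂ = 2a_t − r₁ = 2×7.6744×10^8 − 2.94712×10^8 = 1.240168×10^9 km.
In AU: r₂ = 1.240168×10^9 / 1.496×10^8 = 8.29 AU.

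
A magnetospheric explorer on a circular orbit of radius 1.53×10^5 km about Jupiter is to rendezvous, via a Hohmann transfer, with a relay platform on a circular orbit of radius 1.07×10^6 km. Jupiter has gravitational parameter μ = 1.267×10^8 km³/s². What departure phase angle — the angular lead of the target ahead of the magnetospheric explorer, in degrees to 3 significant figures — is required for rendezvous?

The Hohmann ellipse has a_t = (r₁ + r₂)/2 = 6.115×10^5 km.
The half-period of the transfer ellipse is t = π√(a_t³/μ) = 1.3346×10^5 s.
Target angular speed ω₂ = √(μ/r₂³) = 1.0170×10^-5 rad/s.
Angle swept by the target during transfer: ω₂·t = 1.3573 rad = 77.77°.
The magnetospheric explorer traverses 180° on the transfer ellipse, so the target must lead by 180° − 77.77° = 102°.

φ = 102°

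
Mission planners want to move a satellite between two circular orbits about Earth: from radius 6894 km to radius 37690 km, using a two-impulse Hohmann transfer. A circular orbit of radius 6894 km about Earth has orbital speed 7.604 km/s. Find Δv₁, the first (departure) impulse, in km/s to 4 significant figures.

From the circular-orbit relation v² = μ/r at r = 6894 km: μ = v²r = (7.604)² × 6894 = 3.98617×10^5 km³/s².
Transfer-ellipse semi-major axis a_t = (r₁ + r₂)/2 = (6894 + 37690)/2 = 22292 km.
Circular speed at r = 6894 km: v_c = √(μ/r) = 7.604 km/s.
Vis-viva on the transfer ellipse at r = 6894 km gives v_t = √[μ(2/r − 1/a_t)] = 9.887 km/s.
Δv₁ = |v_t − v_c| = |9.887 − 7.604| = 2.283 km/s.

Δv₁ = 2.283 km/s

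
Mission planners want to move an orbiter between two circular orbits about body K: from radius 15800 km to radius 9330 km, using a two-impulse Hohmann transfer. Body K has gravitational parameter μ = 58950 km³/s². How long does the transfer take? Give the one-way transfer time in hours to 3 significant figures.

The Hohmann ellipse has a_t = (r₁ + r₂)/2 = 12565 km.
Transfer time t = π√(a_t³/μ) = π√((12565)³ / 58950) = 18220 s.
Converting: 18220 s ÷ 3600 s/hour = 5.06 hours.

t = 5.06 hours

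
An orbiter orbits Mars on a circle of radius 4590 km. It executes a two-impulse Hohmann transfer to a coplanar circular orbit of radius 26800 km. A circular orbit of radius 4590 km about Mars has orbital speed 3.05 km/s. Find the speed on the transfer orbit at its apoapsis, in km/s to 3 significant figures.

v = 0.683 km/s

From the circular-orbit relation v² = μ/r at r = 4590 km: μ = v²r = (3.05)² × 4590 = 42698.5 km³/s².
Transfer-ellipse semi-major axis a_t = (r₁ + r₂)/2 = (4590 + 26800)/2 = 15695 km.
At apoapsis, r = 26800 km.
Applying v² = μ(2/r − 1/a_t): v = 0.6826 km/s.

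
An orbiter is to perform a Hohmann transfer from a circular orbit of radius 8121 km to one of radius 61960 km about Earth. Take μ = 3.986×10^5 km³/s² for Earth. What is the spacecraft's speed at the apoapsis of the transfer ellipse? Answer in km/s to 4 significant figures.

Transfer-ellipse semi-major axis a_t = (r₁ + r₂)/2 = (8121 + 61960)/2 = 35040.5 km.
The apoapsis of the transfer ellipse is at r = 61960 km.
From the vis-viva equation, v = √[μ(2/r − 1/a_t)] = 1.221 km/s.

v = 1.221 km/s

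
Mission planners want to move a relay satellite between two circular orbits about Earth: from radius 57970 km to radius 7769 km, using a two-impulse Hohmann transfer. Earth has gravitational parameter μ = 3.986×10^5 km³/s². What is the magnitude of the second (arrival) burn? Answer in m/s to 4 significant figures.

Δv₂ = 2350 m/s

The Hohmann ellipse has a_t = (r₁ + r₂)/2 = 32869.5 km.
Circular speed at r = 7769 km: v_c = √(μ/r) = 7.16285 km/s.
Transfer-orbit speed at the same r (vis-viva, a = a_t): v_t = √[μ(2/r − 1/a_t)] = 9.51242 km/s.
Δv₂ = |v_t − v_c| = |9.51242 − 7.16285| = 2.350 km/s.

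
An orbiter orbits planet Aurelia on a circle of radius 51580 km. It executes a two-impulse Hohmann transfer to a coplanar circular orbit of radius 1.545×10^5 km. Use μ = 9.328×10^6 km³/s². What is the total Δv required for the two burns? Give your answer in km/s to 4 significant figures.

Δv = 5.292 km/s

The Hohmann ellipse has a_t = (r₁ + r₂)/2 = 1.0304×10^5 km.
At r₁ the circular-orbit speed is v₁ = √(μ/r₁) = 13.448 km/s.
Transfer-orbit speed at r₁ (vis-viva equation): v_p = √[μ(2/r₁ − 1/a_t)] = 16.467 km/s.
First burn Δv₁ = |v_p − v₁| = 3.019 km/s.
Circular speed at r₂: v₂ = √(μ/r₂) = 7.7702 km/s.
Transfer-orbit speed at r₂: v_a = √[μ(2/r₂ − 1/a_t)] = 5.4975 km/s.
Second burn Δv₂ = |v₂ − v_a| = 2.273 km/s.
Total Δv = Δv₁ + Δv₂ = 5.292 km/s.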